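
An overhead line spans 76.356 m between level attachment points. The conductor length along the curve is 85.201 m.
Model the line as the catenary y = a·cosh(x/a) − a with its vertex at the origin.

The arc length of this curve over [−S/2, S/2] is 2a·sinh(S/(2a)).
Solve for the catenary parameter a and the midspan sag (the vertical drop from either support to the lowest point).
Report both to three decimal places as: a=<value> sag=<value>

a=46.569 sag=16.546

seed: a₀ = √(S³/(24(L−S))) = √(76.356³/(24·8.845)) = 45.794172
iter 1: u=0.833687  f(a)=+3.125e-01  f'(a)=-4.138e-01  a ← 45.794172 − (+3.125e-01/-4.138e-01) = 46.549372
iter 2: u=0.820161  f(a)=+7.898e-03  f'(a)=-3.931e-01  a ← 46.549372 − (+7.898e-03/-3.931e-01) = 46.569462
iter 3: u=0.819808  f(a)=+5.335e-06  f'(a)=-3.926e-01  a ← 46.569462 − (+5.335e-06/-3.926e-01) = 46.569476
iter 4: u=0.819807  f(a)=+2.444e-12  f'(a)=-3.926e-01  a ← 46.569476 − (+2.444e-12/-3.926e-01) = 46.569476
converged: |Δa| < 1e-12 after 4 iterations
sag = a·(cosh(S/(2a)) − 1) = 46.569476·(cosh(0.819807) − 1) = 16.545647
T_max/T_min = cosh(S/(2a)) = 1.355290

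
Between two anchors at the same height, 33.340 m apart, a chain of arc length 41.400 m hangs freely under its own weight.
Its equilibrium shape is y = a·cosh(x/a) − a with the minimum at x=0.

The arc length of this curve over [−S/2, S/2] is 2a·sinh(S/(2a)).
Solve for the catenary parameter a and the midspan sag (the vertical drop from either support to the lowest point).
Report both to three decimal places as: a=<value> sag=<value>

a=14.318 sag=10.852

seed: a₀ = √(S³/(24(L−S))) = √(33.340³/(24·8.060)) = 13.841248
iter 1: u=1.204371  f(a)=+6.052e-01  f'(a)=-1.343e+00  a ← 13.841248 − (+6.052e-01/-1.343e+00) = 14.291997
iter 2: u=1.166387  f(a)=+3.082e-02  f'(a)=-1.209e+00  a ← 14.291997 − (+3.082e-02/-1.209e+00) = 14.317488
iter 3: u=1.164310  f(a)=+8.942e-05  f'(a)=-1.202e+00  a ← 14.317488 − (+8.942e-05/-1.202e+00) = 14.317563
iter 4: u=1.164304  f(a)=+7.577e-10  f'(a)=-1.202e+00  a ← 14.317563 − (+7.577e-10/-1.202e+00) = 14.317563
iter 5: u=1.164304  f(a)=+0.000e+00  f'(a)=-1.202e+00  a ← 14.317563 − (+0.000e+00/-1.202e+00) = 14.317563
converged: |Δa| < 1e-12 after 5 iterations
sag = a·(cosh(S/(2a)) − 1) = 14.317563·(cosh(1.164304) − 1) = 10.851518
T_max/T_min = cosh(S/(2a)) = 1.757917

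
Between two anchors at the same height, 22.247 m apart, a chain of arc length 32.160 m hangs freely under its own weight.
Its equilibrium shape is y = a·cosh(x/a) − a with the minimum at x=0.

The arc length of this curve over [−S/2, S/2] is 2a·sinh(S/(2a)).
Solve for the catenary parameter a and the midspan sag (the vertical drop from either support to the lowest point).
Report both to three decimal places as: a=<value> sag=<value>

seed: a₀ = √(S³/(24(L−S))) = √(22.247³/(24·9.913)) = 6.802977
iter 1: u=1.635093  f(a)=+1.413e+00  f'(a)=-3.772e+00  a ← 6.802977 − (+1.413e+00/-3.772e+00) = 7.177533
iter 2: u=1.549766  f(a)=+1.251e-01  f'(a)=-3.131e+00  a ← 7.177533 − (+1.251e-01/-3.131e+00) = 7.217478
iter 3: u=1.541189  f(a)=+1.190e-03  f'(a)=-3.072e+00  a ← 7.217478 − (+1.190e-03/-3.072e+00) = 7.217865
iter 4: u=1.541107  f(a)=+1.101e-07  f'(a)=-3.071e+00  a ← 7.217865 − (+1.101e-07/-3.071e+00) = 7.217865
iter 5: u=1.541107  f(a)=+0.000e+00  f'(a)=-3.071e+00  a ← 7.217865 − (+0.000e+00/-3.071e+00) = 7.217865
converged: |Δa| < 1e-12 after 5 iterations
sag = a·(cosh(S/(2a)) − 1) = 7.217865·(cosh(1.541107) − 1) = 10.407797
T_max/T_min = cosh(S/(2a)) = 2.441949

a=7.218 sag=10.408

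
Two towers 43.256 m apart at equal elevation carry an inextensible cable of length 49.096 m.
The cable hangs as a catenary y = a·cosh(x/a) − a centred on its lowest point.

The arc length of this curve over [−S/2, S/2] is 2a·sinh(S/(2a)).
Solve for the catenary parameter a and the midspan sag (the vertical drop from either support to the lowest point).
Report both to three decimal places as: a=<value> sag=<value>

a=24.502 sag=10.181

seed: a₀ = √(S³/(24(L−S))) = √(43.256³/(24·5.840)) = 24.030206
iter 1: u=0.900034  f(a)=+2.412e-01  f'(a)=-5.266e-01  a ← 24.030206 − (+2.412e-01/-5.266e-01) = 24.488160
iter 2: u=0.883202  f(a)=+7.066e-03  f'(a)=-4.961e-01  a ← 24.488160 − (+7.066e-03/-4.961e-01) = 24.502403
iter 3: u=0.882689  f(a)=+6.473e-06  f'(a)=-4.952e-01  a ← 24.502403 − (+6.473e-06/-4.952e-01) = 24.502416
iter 4: u=0.882688  f(a)=+5.436e-12  f'(a)=-4.952e-01  a ← 24.502416 − (+5.436e-12/-4.952e-01) = 24.502416
converged: |Δa| < 1e-12 after 4 iterations
sag = a·(cosh(S/(2a)) − 1) = 24.502416·(cosh(0.882688) − 1) = 10.181481
T_max/T_min = cosh(S/(2a)) = 1.415530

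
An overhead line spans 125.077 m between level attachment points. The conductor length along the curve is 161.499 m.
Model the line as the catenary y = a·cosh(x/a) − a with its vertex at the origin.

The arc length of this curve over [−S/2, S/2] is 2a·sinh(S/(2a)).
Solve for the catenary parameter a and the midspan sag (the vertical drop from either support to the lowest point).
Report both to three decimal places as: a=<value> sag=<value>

a=49.255 sag=45.331

seed: a₀ = √(S³/(24(L−S))) = √(125.077³/(24·36.422)) = 47.312802
iter 1: u=1.321809  f(a)=+3.317e+00  f'(a)=-1.826e+00  a ← 47.312802 − (+3.317e+00/-1.826e+00) = 49.129602
iter 2: u=1.272929  f(a)=+2.007e-01  f'(a)=-1.611e+00  a ← 49.129602 − (+2.007e-01/-1.611e+00) = 49.254143
iter 3: u=1.269710  f(a)=+8.387e-04  f'(a)=-1.598e+00  a ← 49.254143 − (+8.387e-04/-1.598e+00) = 49.254668
iter 4: u=1.269697  f(a)=+1.479e-08  f'(a)=-1.598e+00  a ← 49.254668 − (+1.479e-08/-1.598e+00) = 49.254668
iter 5: u=1.269697  f(a)=+0.000e+00  f'(a)=-1.598e+00  a ← 49.254668 − (+0.000e+00/-1.598e+00) = 49.254668
converged: |Δa| < 1e-12 after 5 iterations
sag = a·(cosh(S/(2a)) − 1) = 49.254668·(cosh(1.269697) − 1) = 45.331293
T_max/T_min = cosh(S/(2a)) = 1.920345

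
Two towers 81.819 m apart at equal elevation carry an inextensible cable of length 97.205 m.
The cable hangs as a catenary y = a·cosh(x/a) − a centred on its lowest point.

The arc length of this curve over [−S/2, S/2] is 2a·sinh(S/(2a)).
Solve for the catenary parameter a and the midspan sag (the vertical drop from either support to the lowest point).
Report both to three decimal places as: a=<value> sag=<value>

a=39.556 sag=23.109

seed: a₀ = √(S³/(24(L−S))) = √(81.819³/(24·15.386)) = 38.513480
iter 1: u=1.062212  f(a)=+8.917e-01  f'(a)=-8.929e-01  a ← 38.513480 − (+8.917e-01/-8.929e-01) = 39.512172
iter 2: u=1.035364  f(a)=+3.586e-02  f'(a)=-8.223e-01  a ← 39.512172 − (+3.586e-02/-8.223e-01) = 39.555781
iter 3: u=1.034223  f(a)=+6.339e-05  f'(a)=-8.194e-01  a ← 39.555781 − (+6.339e-05/-8.194e-01) = 39.555858
iter 4: u=1.034221  f(a)=+1.988e-10  f'(a)=-8.194e-01  a ← 39.555858 − (+1.988e-10/-8.194e-01) = 39.555858
iter 5: u=1.034221  f(a)=-1.421e-14  f'(a)=-8.194e-01  a ← 39.555858 − (-1.421e-14/-8.194e-01) = 39.555858
converged: |Δa| < 1e-12 after 5 iterations
sag = a·(cosh(S/(2a)) − 1) = 39.555858·(cosh(1.034221) − 1) = 23.108876
T_max/T_min = cosh(S/(2a)) = 1.584209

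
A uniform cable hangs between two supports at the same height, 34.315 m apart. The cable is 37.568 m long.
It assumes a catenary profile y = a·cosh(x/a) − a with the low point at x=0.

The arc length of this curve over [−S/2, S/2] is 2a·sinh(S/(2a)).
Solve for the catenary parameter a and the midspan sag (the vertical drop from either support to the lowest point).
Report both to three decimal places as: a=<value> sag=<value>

a=23.066 sag=6.681

seed: a₀ = √(S³/(24(L−S))) = √(34.315³/(24·3.253)) = 22.749840
iter 1: u=0.754181  f(a)=+9.378e-02  f'(a)=-3.026e-01  a ← 22.749840 − (+9.378e-02/-3.026e-01) = 23.059763
iter 2: u=0.744045  f(a)=+1.951e-03  f'(a)=-2.901e-01  a ← 23.059763 − (+1.951e-03/-2.901e-01) = 23.066487
iter 3: u=0.743828  f(a)=+8.839e-07  f'(a)=-2.898e-01  a ← 23.066487 − (+8.839e-07/-2.898e-01) = 23.066490
iter 4: u=0.743828  f(a)=+1.847e-13  f'(a)=-2.898e-01  a ← 23.066490 − (+1.847e-13/-2.898e-01) = 23.066490
converged: |Δa| < 1e-12 after 4 iterations
sag = a·(cosh(S/(2a)) − 1) = 23.066490·(cosh(0.743828) − 1) = 6.680806
T_max/T_min = cosh(S/(2a)) = 1.289633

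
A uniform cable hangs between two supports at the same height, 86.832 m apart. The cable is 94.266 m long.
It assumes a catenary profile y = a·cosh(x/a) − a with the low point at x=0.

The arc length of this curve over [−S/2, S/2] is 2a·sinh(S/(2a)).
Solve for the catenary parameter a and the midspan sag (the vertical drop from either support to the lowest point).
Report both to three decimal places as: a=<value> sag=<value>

seed: a₀ = √(S³/(24(L−S))) = √(86.832³/(24·7.434)) = 60.576309
iter 1: u=0.716716  f(a)=+1.933e-01  f'(a)=-2.583e-01  a ← 60.576309 − (+1.933e-01/-2.583e-01) = 61.324661
iter 2: u=0.707970  f(a)=+3.640e-03  f'(a)=-2.486e-01  a ← 61.324661 − (+3.640e-03/-2.486e-01) = 61.339302
iter 3: u=0.707801  f(a)=+1.346e-06  f'(a)=-2.485e-01  a ← 61.339302 − (+1.346e-06/-2.485e-01) = 61.339307
iter 4: u=0.707801  f(a)=+1.847e-13  f'(a)=-2.485e-01  a ← 61.339307 − (+1.847e-13/-2.485e-01) = 61.339307
converged: |Δa| < 1e-12 after 4 iterations
sag = a·(cosh(S/(2a)) − 1) = 61.339307·(cosh(0.707801) − 1) = 16.017207
T_max/T_min = cosh(S/(2a)) = 1.261125

a=61.339 sag=16.017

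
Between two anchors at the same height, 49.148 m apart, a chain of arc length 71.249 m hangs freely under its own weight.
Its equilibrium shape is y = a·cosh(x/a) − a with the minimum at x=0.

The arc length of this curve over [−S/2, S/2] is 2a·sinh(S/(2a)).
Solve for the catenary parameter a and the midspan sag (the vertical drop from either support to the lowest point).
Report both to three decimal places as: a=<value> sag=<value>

seed: a₀ = √(S³/(24(L−S))) = √(49.148³/(24·22.101)) = 14.960537
iter 1: u=1.642588  f(a)=+3.180e+00  f'(a)=-3.833e+00  a ← 14.960537 − (+3.180e+00/-3.833e+00) = 15.790389
iter 2: u=1.556263  f(a)=+2.838e-01  f'(a)=-3.176e+00  a ← 15.790389 − (+2.838e-01/-3.176e+00) = 15.879736
iter 3: u=1.547507  f(a)=+2.749e-03  f'(a)=-3.115e+00  a ← 15.879736 − (+2.749e-03/-3.115e+00) = 15.880618
iter 4: u=1.547421  f(a)=+2.635e-07  f'(a)=-3.115e+00  a ← 15.880618 − (+2.635e-07/-3.115e+00) = 15.880618
iter 5: u=1.547421  f(a)=-1.421e-14  f'(a)=-3.115e+00  a ← 15.880618 − (-1.421e-14/-3.115e+00) = 15.880618
converged: |Δa| < 1e-12 after 5 iterations
sag = a·(cosh(S/(2a)) − 1) = 15.880618·(cosh(1.547421) − 1) = 23.123215
T_max/T_min = cosh(S/(2a)) = 2.456065

a=15.881 sag=23.123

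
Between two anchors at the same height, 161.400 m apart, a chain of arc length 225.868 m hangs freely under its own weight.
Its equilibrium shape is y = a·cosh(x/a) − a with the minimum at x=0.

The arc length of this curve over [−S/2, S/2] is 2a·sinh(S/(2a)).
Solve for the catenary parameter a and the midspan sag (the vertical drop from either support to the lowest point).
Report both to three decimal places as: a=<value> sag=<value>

a=55.003 sag=70.613

seed: a₀ = √(S³/(24(L−S))) = √(161.400³/(24·64.468)) = 52.128782
iter 1: u=1.548089  f(a)=+8.181e+00  f'(a)=-3.119e+00  a ← 52.128782 − (+8.181e+00/-3.119e+00) = 54.751519
iter 2: u=1.473932  f(a)=+6.579e-01  f'(a)=-2.636e+00  a ← 54.751519 − (+6.579e-01/-2.636e+00) = 55.001125
iter 3: u=1.467243  f(a)=+5.078e-03  f'(a)=-2.595e+00  a ← 55.001125 − (+5.078e-03/-2.595e+00) = 55.003082
iter 4: u=1.467191  f(a)=+3.077e-07  f'(a)=-2.595e+00  a ← 55.003082 − (+3.077e-07/-2.595e+00) = 55.003082
iter 5: u=1.467191  f(a)=+2.842e-14  f'(a)=-2.595e+00  a ← 55.003082 − (+2.842e-14/-2.595e+00) = 55.003082
converged: |Δa| < 1e-12 after 5 iterations
sag = a·(cosh(S/(2a)) − 1) = 55.003082·(cosh(1.467191) − 1) = 70.613109
T_max/T_min = cosh(S/(2a)) = 2.283803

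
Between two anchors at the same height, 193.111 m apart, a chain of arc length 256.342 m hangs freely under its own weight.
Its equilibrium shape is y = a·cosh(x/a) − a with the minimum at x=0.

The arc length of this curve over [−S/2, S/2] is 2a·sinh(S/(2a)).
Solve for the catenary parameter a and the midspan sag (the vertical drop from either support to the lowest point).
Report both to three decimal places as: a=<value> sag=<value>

seed: a₀ = √(S³/(24(L−S))) = √(193.111³/(24·63.231)) = 68.887413
iter 1: u=1.401642  f(a)=+6.510e+00  f'(a)=-2.223e+00  a ← 68.887413 − (+6.510e+00/-2.223e+00) = 71.816212
iter 2: u=1.344481  f(a)=+4.382e-01  f'(a)=-1.933e+00  a ← 71.816212 − (+4.382e-01/-1.933e+00) = 72.042935
iter 3: u=1.340249  f(a)=+2.302e-03  f'(a)=-1.912e+00  a ← 72.042935 − (+2.302e-03/-1.912e+00) = 72.044139
iter 4: u=1.340227  f(a)=+6.428e-08  f'(a)=-1.912e+00  a ← 72.044139 − (+6.428e-08/-1.912e+00) = 72.044139
iter 5: u=1.340227  f(a)=+0.000e+00  f'(a)=-1.912e+00  a ← 72.044139 − (+0.000e+00/-1.912e+00) = 72.044139
converged: |Δa| < 1e-12 after 5 iterations
sag = a·(cosh(S/(2a)) − 1) = 72.044139·(cosh(1.340227) − 1) = 74.987025
T_max/T_min = cosh(S/(2a)) = 2.040848

a=72.044 sag=74.987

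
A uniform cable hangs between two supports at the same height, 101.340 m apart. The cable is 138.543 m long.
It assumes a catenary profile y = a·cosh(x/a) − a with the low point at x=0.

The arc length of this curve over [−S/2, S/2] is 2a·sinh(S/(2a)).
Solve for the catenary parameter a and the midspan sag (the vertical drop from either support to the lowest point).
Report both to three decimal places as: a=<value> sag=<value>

seed: a₀ = √(S³/(24(L−S))) = √(101.340³/(24·37.203)) = 34.141040
iter 1: u=1.484138  f(a)=+4.319e+00  f'(a)=-2.699e+00  a ← 34.141040 − (+4.319e+00/-2.699e+00) = 35.741360
iter 2: u=1.417685  f(a)=+3.222e-01  f'(a)=-2.310e+00  a ← 35.741360 − (+3.222e-01/-2.310e+00) = 35.880868
iter 3: u=1.412173  f(a)=+2.113e-03  f'(a)=-2.280e+00  a ← 35.880868 − (+2.113e-03/-2.280e+00) = 35.881795
iter 4: u=1.412137  f(a)=+9.223e-08  f'(a)=-2.279e+00  a ← 35.881795 − (+9.223e-08/-2.279e+00) = 35.881795
iter 5: u=1.412137  f(a)=+0.000e+00  f'(a)=-2.279e+00  a ← 35.881795 − (+0.000e+00/-2.279e+00) = 35.881795
converged: |Δa| < 1e-12 after 5 iterations
sag = a·(cosh(S/(2a)) − 1) = 35.881795·(cosh(1.412137) − 1) = 42.131306
T_max/T_min = cosh(S/(2a)) = 2.174169

a=35.882 sag=42.131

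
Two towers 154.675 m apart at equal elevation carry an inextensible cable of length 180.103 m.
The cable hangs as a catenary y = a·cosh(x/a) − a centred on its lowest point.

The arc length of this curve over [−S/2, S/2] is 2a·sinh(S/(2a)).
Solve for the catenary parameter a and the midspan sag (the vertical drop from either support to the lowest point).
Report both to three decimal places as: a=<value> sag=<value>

seed: a₀ = √(S³/(24(L−S))) = √(154.675³/(24·25.428)) = 77.869693
iter 1: u=0.993166  f(a)=+1.284e+00  f'(a)=-7.198e-01  a ← 77.869693 − (+1.284e+00/-7.198e-01) = 79.653385
iter 2: u=0.970925  f(a)=+4.544e-02  f'(a)=-6.697e-01  a ← 79.653385 − (+4.544e-02/-6.697e-01) = 79.721238
iter 3: u=0.970099  f(a)=+6.154e-05  f'(a)=-6.679e-01  a ← 79.721238 − (+6.154e-05/-6.679e-01) = 79.721331
iter 4: u=0.970098  f(a)=+1.132e-10  f'(a)=-6.679e-01  a ← 79.721331 − (+1.132e-10/-6.679e-01) = 79.721331
iter 5: u=0.970098  f(a)=+2.842e-14  f'(a)=-6.679e-01  a ← 79.721331 − (+2.842e-14/-6.679e-01) = 79.721331
converged: |Δa| < 1e-12 after 5 iterations
sag = a·(cosh(S/(2a)) − 1) = 79.721331·(cosh(0.970098) − 1) = 40.548213
T_max/T_min = cosh(S/(2a)) = 1.508624

a=79.721 sag=40.548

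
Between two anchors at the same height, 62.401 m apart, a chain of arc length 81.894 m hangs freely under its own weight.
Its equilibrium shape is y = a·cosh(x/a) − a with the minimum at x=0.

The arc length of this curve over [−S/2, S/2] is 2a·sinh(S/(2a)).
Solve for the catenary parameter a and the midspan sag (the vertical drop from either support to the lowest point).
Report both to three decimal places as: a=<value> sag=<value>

seed: a₀ = √(S³/(24(L−S))) = √(62.401³/(24·19.493)) = 22.789897
iter 1: u=1.369050  f(a)=+1.910e+00  f'(a)=-2.054e+00  a ← 22.789897 − (+1.910e+00/-2.054e+00) = 23.720231
iter 2: u=1.315354  f(a)=+1.232e-01  f'(a)=-1.796e+00  a ← 23.720231 − (+1.232e-01/-1.796e+00) = 23.788819
iter 3: u=1.311562  f(a)=+5.907e-04  f'(a)=-1.779e+00  a ← 23.788819 − (+5.907e-04/-1.779e+00) = 23.789151
iter 4: u=1.311543  f(a)=+1.372e-08  f'(a)=-1.779e+00  a ← 23.789151 − (+1.372e-08/-1.779e+00) = 23.789151
iter 5: u=1.311543  f(a)=+0.000e+00  f'(a)=-1.779e+00  a ← 23.789151 − (+0.000e+00/-1.779e+00) = 23.789151
converged: |Δa| < 1e-12 after 5 iterations
sag = a·(cosh(S/(2a)) − 1) = 23.789151·(cosh(1.311543) − 1) = 23.566741
T_max/T_min = cosh(S/(2a)) = 1.990651

a=23.789 sag=23.567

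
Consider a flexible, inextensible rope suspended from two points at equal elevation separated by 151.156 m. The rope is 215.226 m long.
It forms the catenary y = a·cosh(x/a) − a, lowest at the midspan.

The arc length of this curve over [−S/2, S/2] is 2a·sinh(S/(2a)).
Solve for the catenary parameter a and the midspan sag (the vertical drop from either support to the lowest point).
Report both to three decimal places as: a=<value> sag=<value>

a=50.152 sag=68.573

seed: a₀ = √(S³/(24(L−S))) = √(151.156³/(24·64.070)) = 47.392007
iter 1: u=1.594741  f(a)=+8.658e+00  f'(a)=-3.457e+00  a ← 47.392007 − (+8.658e+00/-3.457e+00) = 49.896612
iter 2: u=1.514692  f(a)=+7.337e-01  f'(a)=-2.894e+00  a ← 49.896612 − (+7.337e-01/-2.894e+00) = 50.150171
iter 3: u=1.507034  f(a)=+6.347e-03  f'(a)=-2.844e+00  a ← 50.150171 − (+6.347e-03/-2.844e+00) = 50.152403
iter 4: u=1.506967  f(a)=+4.841e-07  f'(a)=-2.843e+00  a ← 50.152403 − (+4.841e-07/-2.843e+00) = 50.152404
iter 5: u=1.506967  f(a)=-2.842e-14  f'(a)=-2.843e+00  a ← 50.152404 − (-2.842e-14/-2.843e+00) = 50.152404
converged: |Δa| < 1e-12 after 5 iterations
sag = a·(cosh(S/(2a)) − 1) = 50.152404·(cosh(1.506967) − 1) = 68.573421
T_max/T_min = cosh(S/(2a)) = 2.367301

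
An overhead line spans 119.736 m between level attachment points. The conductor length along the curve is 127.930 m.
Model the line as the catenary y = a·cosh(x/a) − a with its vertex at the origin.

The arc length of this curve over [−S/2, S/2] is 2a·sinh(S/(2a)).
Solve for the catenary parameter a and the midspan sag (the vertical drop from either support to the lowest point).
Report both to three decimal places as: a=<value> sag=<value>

a=94.374 sag=19.635

seed: a₀ = √(S³/(24(L−S))) = √(119.736³/(24·8.194)) = 93.429391
iter 1: u=0.640783  f(a)=+1.699e-01  f'(a)=-1.827e-01  a ← 93.429391 − (+1.699e-01/-1.827e-01) = 94.359141
iter 2: u=0.634470  f(a)=+2.569e-03  f'(a)=-1.772e-01  a ← 94.359141 − (+2.569e-03/-1.772e-01) = 94.373638
iter 3: u=0.634372  f(a)=+6.076e-07  f'(a)=-1.771e-01  a ← 94.373638 − (+6.076e-07/-1.771e-01) = 94.373641
iter 4: u=0.634372  f(a)=+4.263e-14  f'(a)=-1.771e-01  a ← 94.373641 − (+4.263e-14/-1.771e-01) = 94.373641
converged: |Δa| < 1e-12 after 4 iterations
sag = a·(cosh(S/(2a)) − 1) = 94.373641·(cosh(0.634372) − 1) = 19.634715
T_max/T_min = cosh(S/(2a)) = 1.208053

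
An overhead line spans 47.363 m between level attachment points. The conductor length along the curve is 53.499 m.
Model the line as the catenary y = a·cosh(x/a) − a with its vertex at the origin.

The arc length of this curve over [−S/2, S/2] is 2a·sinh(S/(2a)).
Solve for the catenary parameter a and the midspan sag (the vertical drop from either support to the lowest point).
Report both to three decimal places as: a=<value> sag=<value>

seed: a₀ = √(S³/(24(L−S))) = √(47.363³/(24·6.136)) = 26.860278
iter 1: u=0.881655  f(a)=+2.429e-01  f'(a)=-4.934e-01  a ← 26.860278 − (+2.429e-01/-4.934e-01) = 27.352665
iter 2: u=0.865784  f(a)=+6.841e-03  f'(a)=-4.660e-01  a ← 27.352665 − (+6.841e-03/-4.660e-01) = 27.367347
iter 3: u=0.865320  f(a)=+5.773e-06  f'(a)=-4.652e-01  a ← 27.367347 − (+5.773e-06/-4.652e-01) = 27.367359
iter 4: u=0.865319  f(a)=+4.128e-12  f'(a)=-4.652e-01  a ← 27.367359 − (+4.128e-12/-4.652e-01) = 27.367359
converged: |Δa| < 1e-12 after 4 iterations
sag = a·(cosh(S/(2a)) − 1) = 27.367359·(cosh(0.865319) − 1) = 10.901533
T_max/T_min = cosh(S/(2a)) = 1.398341

a=27.367 sag=10.902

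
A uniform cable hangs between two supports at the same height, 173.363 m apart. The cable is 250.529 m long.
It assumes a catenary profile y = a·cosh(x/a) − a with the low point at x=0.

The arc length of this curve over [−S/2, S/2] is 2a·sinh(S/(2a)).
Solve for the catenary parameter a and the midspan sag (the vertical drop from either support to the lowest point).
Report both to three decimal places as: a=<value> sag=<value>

a=56.273 sag=81.051

seed: a₀ = √(S³/(24(L−S))) = √(173.363³/(24·77.166)) = 53.041525
iter 1: u=1.634220  f(a)=+1.098e+01  f'(a)=-3.765e+00  a ← 53.041525 − (+1.098e+01/-3.765e+00) = 55.959325
iter 2: u=1.549009  f(a)=+9.715e-01  f'(a)=-3.126e+00  a ← 55.959325 − (+9.715e-01/-3.126e+00) = 56.270149
iter 3: u=1.540453  f(a)=+9.229e-03  f'(a)=-3.067e+00  a ← 56.270149 − (+9.229e-03/-3.067e+00) = 56.273159
iter 4: u=1.540370  f(a)=+8.502e-07  f'(a)=-3.066e+00  a ← 56.273159 − (+8.502e-07/-3.066e+00) = 56.273159
iter 5: u=1.540370  f(a)=+2.842e-14  f'(a)=-3.066e+00  a ← 56.273159 − (+2.842e-14/-3.066e+00) = 56.273159
converged: |Δa| < 1e-12 after 5 iterations
sag = a·(cosh(S/(2a)) − 1) = 56.273159·(cosh(1.540370) − 1) = 81.050777
T_max/T_min = cosh(S/(2a)) = 2.440310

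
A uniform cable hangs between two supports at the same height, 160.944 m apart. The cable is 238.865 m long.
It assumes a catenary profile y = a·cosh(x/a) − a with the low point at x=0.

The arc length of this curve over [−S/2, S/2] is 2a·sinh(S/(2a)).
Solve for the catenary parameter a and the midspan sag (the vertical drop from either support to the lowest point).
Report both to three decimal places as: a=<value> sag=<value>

a=50.322 sag=79.279

seed: a₀ = √(S³/(24(L−S))) = √(160.944³/(24·77.921)) = 47.214925
iter 1: u=1.704376  f(a)=+1.213e+01  f'(a)=-4.365e+00  a ← 47.214925 − (+1.213e+01/-4.365e+00) = 49.994806
iter 2: u=1.609607  f(a)=+1.154e+00  f'(a)=-3.570e+00  a ← 49.994806 − (+1.154e+00/-3.570e+00) = 50.318044
iter 3: u=1.599267  f(a)=+1.287e-02  f'(a)=-3.491e+00  a ← 50.318044 − (+1.287e-02/-3.491e+00) = 50.321729
iter 4: u=1.599150  f(a)=+1.638e-06  f'(a)=-3.490e+00  a ← 50.321729 − (+1.638e-06/-3.490e+00) = 50.321730
iter 5: u=1.599150  f(a)=+2.842e-14  f'(a)=-3.490e+00  a ← 50.321730 − (+2.842e-14/-3.490e+00) = 50.321730
converged: |Δa| < 1e-12 after 5 iterations
sag = a·(cosh(S/(2a)) − 1) = 50.321730·(cosh(1.599150) − 1) = 79.279191
T_max/T_min = cosh(S/(2a)) = 2.575446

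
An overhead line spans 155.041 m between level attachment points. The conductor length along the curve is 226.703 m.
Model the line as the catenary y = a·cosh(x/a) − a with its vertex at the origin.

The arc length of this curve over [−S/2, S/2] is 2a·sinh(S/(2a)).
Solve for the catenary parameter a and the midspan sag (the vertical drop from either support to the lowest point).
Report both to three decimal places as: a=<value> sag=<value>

seed: a₀ = √(S³/(24(L−S))) = √(155.041³/(24·71.662)) = 46.550008
iter 1: u=1.665317  f(a)=+1.062e+01  f'(a)=-4.022e+00  a ← 46.550008 − (+1.062e+01/-4.022e+00) = 49.190333
iter 2: u=1.575930  f(a)=+9.705e-01  f'(a)=-3.317e+00  a ← 49.190333 − (+9.705e-01/-3.317e+00) = 49.482864
iter 3: u=1.566613  f(a)=+9.906e-03  f'(a)=-3.250e+00  a ← 49.482864 − (+9.906e-03/-3.250e+00) = 49.485912
iter 4: u=1.566517  f(a)=+1.055e-06  f'(a)=-3.249e+00  a ← 49.485912 − (+1.055e-06/-3.249e+00) = 49.485912
iter 5: u=1.566517  f(a)=+2.842e-14  f'(a)=-3.249e+00  a ← 49.485912 − (+2.842e-14/-3.249e+00) = 49.485912
converged: |Δa| < 1e-12 after 5 iterations
sag = a·(cosh(S/(2a)) − 1) = 49.485912·(cosh(1.566517) − 1) = 74.196819
T_max/T_min = cosh(S/(2a)) = 2.499352

a=49.486 sag=74.197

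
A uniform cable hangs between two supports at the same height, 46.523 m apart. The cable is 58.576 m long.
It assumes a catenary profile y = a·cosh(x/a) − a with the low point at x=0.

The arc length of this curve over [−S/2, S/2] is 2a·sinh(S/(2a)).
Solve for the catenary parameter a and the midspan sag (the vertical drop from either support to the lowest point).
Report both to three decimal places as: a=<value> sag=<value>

a=19.343 sag=15.756

seed: a₀ = √(S³/(24(L−S))) = √(46.523³/(24·12.053)) = 18.657282
iter 1: u=1.246779  f(a)=+9.722e-01  f'(a)=-1.504e+00  a ← 18.657282 − (+9.722e-01/-1.504e+00) = 19.303552
iter 2: u=1.205037  f(a)=+5.280e-02  f'(a)=-1.345e+00  a ← 19.303552 − (+5.280e-02/-1.345e+00) = 19.342809
iter 3: u=1.202592  f(a)=+1.755e-04  f'(a)=-1.336e+00  a ← 19.342809 − (+1.755e-04/-1.336e+00) = 19.342940
iter 4: u=1.202583  f(a)=+1.954e-09  f'(a)=-1.336e+00  a ← 19.342940 − (+1.954e-09/-1.336e+00) = 19.342940
iter 5: u=1.202583  f(a)=+2.132e-14  f'(a)=-1.336e+00  a ← 19.342940 − (+2.132e-14/-1.336e+00) = 19.342940
converged: |Δa| < 1e-12 after 5 iterations
sag = a·(cosh(S/(2a)) − 1) = 19.342940·(cosh(1.202583) − 1) = 15.756010
T_max/T_min = cosh(S/(2a)) = 1.814561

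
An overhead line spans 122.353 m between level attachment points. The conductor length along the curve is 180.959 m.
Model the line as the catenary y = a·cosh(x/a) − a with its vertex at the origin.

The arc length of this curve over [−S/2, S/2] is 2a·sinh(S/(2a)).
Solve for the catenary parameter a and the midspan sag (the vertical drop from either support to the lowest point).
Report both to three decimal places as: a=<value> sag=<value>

seed: a₀ = √(S³/(24(L−S))) = √(122.353³/(24·58.606)) = 36.086542
iter 1: u=1.695272  f(a)=+9.021e+00  f'(a)=-4.283e+00  a ← 36.086542 − (+9.021e+00/-4.283e+00) = 38.193045
iter 2: u=1.601771  f(a)=+8.502e-01  f'(a)=-3.510e+00  a ← 38.193045 − (+8.502e-01/-3.510e+00) = 38.435265
iter 3: u=1.591676  f(a)=+9.288e-03  f'(a)=-3.434e+00  a ← 38.435265 − (+9.288e-03/-3.434e+00) = 38.437970
iter 4: u=1.591564  f(a)=+1.135e-06  f'(a)=-3.433e+00  a ← 38.437970 − (+1.135e-06/-3.433e+00) = 38.437970
iter 5: u=1.591564  f(a)=+2.842e-14  f'(a)=-3.433e+00  a ← 38.437970 − (+2.842e-14/-3.433e+00) = 38.437970
converged: |Δa| < 1e-12 after 5 iterations
sag = a·(cosh(S/(2a)) − 1) = 38.437970·(cosh(1.591564) − 1) = 59.867764
T_max/T_min = cosh(S/(2a)) = 2.557516

a=38.438 sag=59.868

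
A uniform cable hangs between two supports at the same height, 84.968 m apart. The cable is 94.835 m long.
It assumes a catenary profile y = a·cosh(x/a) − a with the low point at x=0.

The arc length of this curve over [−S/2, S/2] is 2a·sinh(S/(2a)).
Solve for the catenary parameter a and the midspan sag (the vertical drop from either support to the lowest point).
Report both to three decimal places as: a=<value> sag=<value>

seed: a₀ = √(S³/(24(L−S))) = √(84.968³/(24·9.867)) = 50.896147
iter 1: u=0.834719  f(a)=+3.495e-01  f'(a)=-4.154e-01  a ← 50.896147 − (+3.495e-01/-4.154e-01) = 51.737457
iter 2: u=0.821146  f(a)=+8.854e-03  f'(a)=-3.946e-01  a ← 51.737457 − (+8.854e-03/-3.946e-01) = 51.759895
iter 3: u=0.820790  f(a)=+6.010e-06  f'(a)=-3.941e-01  a ← 51.759895 − (+6.010e-06/-3.941e-01) = 51.759910
iter 4: u=0.820790  f(a)=+2.771e-12  f'(a)=-3.941e-01  a ← 51.759910 − (+2.771e-12/-3.941e-01) = 51.759910
converged: |Δa| < 1e-12 after 4 iterations
sag = a·(cosh(S/(2a)) − 1) = 51.759910·(cosh(0.820790) − 1) = 18.436298
T_max/T_min = cosh(S/(2a)) = 1.356189

a=51.760 sag=18.436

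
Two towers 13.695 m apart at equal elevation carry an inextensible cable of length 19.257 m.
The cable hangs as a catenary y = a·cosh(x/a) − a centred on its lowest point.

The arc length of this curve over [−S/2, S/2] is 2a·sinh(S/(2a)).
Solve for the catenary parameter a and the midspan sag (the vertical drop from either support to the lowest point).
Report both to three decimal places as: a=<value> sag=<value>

a=4.632 sag=6.053

seed: a₀ = √(S³/(24(L−S))) = √(13.695³/(24·5.562)) = 4.386538
iter 1: u=1.561026  f(a)=+7.184e-01  f'(a)=-3.210e+00  a ← 4.386538 − (+7.184e-01/-3.210e+00) = 4.610312
iter 2: u=1.485257  f(a)=+5.863e-02  f'(a)=-2.706e+00  a ← 4.610312 − (+5.863e-02/-2.706e+00) = 4.631981
iter 3: u=1.478309  f(a)=+4.672e-04  f'(a)=-2.663e+00  a ← 4.631981 − (+4.672e-04/-2.663e+00) = 4.632156
iter 4: u=1.478253  f(a)=+3.020e-08  f'(a)=-2.662e+00  a ← 4.632156 − (+3.020e-08/-2.662e+00) = 4.632156
iter 5: u=1.478253  f(a)=+0.000e+00  f'(a)=-2.662e+00  a ← 4.632156 − (+0.000e+00/-2.662e+00) = 4.632156
converged: |Δa| < 1e-12 after 5 iterations
sag = a·(cosh(S/(2a)) − 1) = 4.632156·(cosh(1.478253) − 1) = 6.052640
T_max/T_min = cosh(S/(2a)) = 2.306657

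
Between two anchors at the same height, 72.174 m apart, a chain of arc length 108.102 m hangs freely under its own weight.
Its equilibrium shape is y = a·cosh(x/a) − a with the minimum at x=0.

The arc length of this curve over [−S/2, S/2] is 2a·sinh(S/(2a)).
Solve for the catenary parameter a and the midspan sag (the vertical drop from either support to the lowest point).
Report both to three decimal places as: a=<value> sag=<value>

seed: a₀ = √(S³/(24(L−S))) = √(72.174³/(24·35.928)) = 20.880891
iter 1: u=1.728231  f(a)=+5.763e+00  f'(a)=-4.585e+00  a ← 20.880891 − (+5.763e+00/-4.585e+00) = 22.137886
iter 2: u=1.630101  f(a)=+5.614e-01  f'(a)=-3.732e+00  a ← 22.137886 − (+5.614e-01/-3.732e+00) = 22.288342
iter 3: u=1.619098  f(a)=+6.597e-03  f'(a)=-3.644e+00  a ← 22.288342 − (+6.597e-03/-3.644e+00) = 22.290152
iter 4: u=1.618966  f(a)=+9.347e-07  f'(a)=-3.643e+00  a ← 22.290152 − (+9.347e-07/-3.643e+00) = 22.290152
iter 5: u=1.618966  f(a)=+2.842e-14  f'(a)=-3.643e+00  a ← 22.290152 − (+2.842e-14/-3.643e+00) = 22.290152
converged: |Δa| < 1e-12 after 5 iterations
sag = a·(cosh(S/(2a)) − 1) = 22.290152·(cosh(1.618966) − 1) = 36.176603
T_max/T_min = cosh(S/(2a)) = 2.622986

a=22.290 sag=36.177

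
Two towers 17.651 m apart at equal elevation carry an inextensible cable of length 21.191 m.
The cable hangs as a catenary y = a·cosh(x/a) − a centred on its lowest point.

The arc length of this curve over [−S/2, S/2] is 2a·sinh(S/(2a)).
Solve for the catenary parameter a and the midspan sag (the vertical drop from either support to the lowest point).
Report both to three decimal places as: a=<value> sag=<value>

a=8.277 sag=5.168

seed: a₀ = √(S³/(24(L−S))) = √(17.651³/(24·3.540)) = 8.045383
iter 1: u=1.096965  f(a)=+2.192e-01  f'(a)=-9.906e-01  a ← 8.045383 − (+2.192e-01/-9.906e-01) = 8.266668
iter 2: u=1.067601  f(a)=+9.369e-03  f'(a)=-9.075e-01  a ← 8.266668 − (+9.369e-03/-9.075e-01) = 8.276991
iter 3: u=1.066269  f(a)=+1.881e-05  f'(a)=-9.039e-01  a ← 8.276991 − (+1.881e-05/-9.039e-01) = 8.277012
iter 4: u=1.066266  f(a)=+7.612e-11  f'(a)=-9.039e-01  a ← 8.277012 − (+7.612e-11/-9.039e-01) = 8.277012
iter 5: u=1.066266  f(a)=+3.553e-15  f'(a)=-9.039e-01  a ← 8.277012 − (+3.553e-15/-9.039e-01) = 8.277012
converged: |Δa| < 1e-12 after 5 iterations
sag = a·(cosh(S/(2a)) − 1) = 8.277012·(cosh(1.066266) − 1) = 5.168193
T_max/T_min = cosh(S/(2a)) = 1.624403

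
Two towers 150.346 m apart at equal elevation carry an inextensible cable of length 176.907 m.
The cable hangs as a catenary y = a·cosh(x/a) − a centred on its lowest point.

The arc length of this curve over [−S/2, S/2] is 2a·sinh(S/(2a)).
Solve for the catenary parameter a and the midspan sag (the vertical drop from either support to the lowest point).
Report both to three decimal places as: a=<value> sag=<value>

a=74.876 sag=41.014

seed: a₀ = √(S³/(24(L−S))) = √(150.346³/(24·26.561)) = 73.014646
iter 1: u=1.029561  f(a)=+1.444e+00  f'(a)=-8.077e-01  a ← 73.014646 − (+1.444e+00/-8.077e-01) = 74.802279
iter 2: u=1.004956  f(a)=+5.472e-02  f'(a)=-7.475e-01  a ← 74.802279 − (+5.472e-02/-7.475e-01) = 74.875491
iter 3: u=1.003973  f(a)=+8.548e-05  f'(a)=-7.451e-01  a ← 74.875491 − (+8.548e-05/-7.451e-01) = 74.875605
iter 4: u=1.003972  f(a)=+2.093e-10  f'(a)=-7.451e-01  a ← 74.875605 − (+2.093e-10/-7.451e-01) = 74.875605
iter 5: u=1.003972  f(a)=+5.684e-14  f'(a)=-7.451e-01  a ← 74.875605 − (+5.684e-14/-7.451e-01) = 74.875605
converged: |Δa| < 1e-12 after 5 iterations
sag = a·(cosh(S/(2a)) − 1) = 74.875605·(cosh(1.003972) − 1) = 41.013902
T_max/T_min = cosh(S/(2a)) = 1.547761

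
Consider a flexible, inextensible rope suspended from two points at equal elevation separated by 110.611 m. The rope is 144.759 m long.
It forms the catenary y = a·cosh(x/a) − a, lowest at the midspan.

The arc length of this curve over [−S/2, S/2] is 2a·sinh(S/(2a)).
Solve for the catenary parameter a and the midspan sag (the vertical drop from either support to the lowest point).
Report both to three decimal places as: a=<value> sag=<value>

a=42.398 sag=41.485

seed: a₀ = √(S³/(24(L−S))) = √(110.611³/(24·34.148)) = 40.635838
iter 1: u=1.361003  f(a)=+3.306e+00  f'(a)=-2.013e+00  a ← 40.635838 − (+3.306e+00/-2.013e+00) = 42.277804
iter 2: u=1.308145  f(a)=+2.109e-01  f'(a)=-1.764e+00  a ← 42.277804 − (+2.109e-01/-1.764e+00) = 42.397386
iter 3: u=1.304455  f(a)=+9.881e-04  f'(a)=-1.747e+00  a ← 42.397386 − (+9.881e-04/-1.747e+00) = 42.397951
iter 4: u=1.304438  f(a)=+2.191e-08  f'(a)=-1.747e+00  a ← 42.397951 − (+2.191e-08/-1.747e+00) = 42.397951
iter 5: u=1.304438  f(a)=+0.000e+00  f'(a)=-1.747e+00  a ← 42.397951 − (+0.000e+00/-1.747e+00) = 42.397951
converged: |Δa| < 1e-12 after 5 iterations
sag = a·(cosh(S/(2a)) − 1) = 42.397951·(cosh(1.304438) − 1) = 41.485172
T_max/T_min = cosh(S/(2a)) = 1.978471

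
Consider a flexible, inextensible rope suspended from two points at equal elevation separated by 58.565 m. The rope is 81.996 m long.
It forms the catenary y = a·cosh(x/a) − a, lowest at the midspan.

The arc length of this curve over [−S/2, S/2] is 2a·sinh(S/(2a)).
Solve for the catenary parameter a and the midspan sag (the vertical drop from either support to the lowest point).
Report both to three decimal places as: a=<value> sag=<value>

a=19.943 sag=25.648

seed: a₀ = √(S³/(24(L−S))) = √(58.565³/(24·23.431)) = 18.899756
iter 1: u=1.549359  f(a)=+2.979e+00  f'(a)=-3.128e+00  a ← 18.899756 − (+2.979e+00/-3.128e+00) = 19.851952
iter 2: u=1.475044  f(a)=+2.399e-01  f'(a)=-2.643e+00  a ← 19.851952 − (+2.399e-01/-2.643e+00) = 19.942727
iter 3: u=1.468330  f(a)=+1.857e-03  f'(a)=-2.602e+00  a ← 19.942727 − (+1.857e-03/-2.602e+00) = 19.943441
iter 4: u=1.468277  f(a)=+1.133e-07  f'(a)=-2.602e+00  a ← 19.943441 − (+1.133e-07/-2.602e+00) = 19.943441
iter 5: u=1.468277  f(a)=-1.421e-14  f'(a)=-2.602e+00  a ← 19.943441 − (-1.421e-14/-2.602e+00) = 19.943441
converged: |Δa| < 1e-12 after 5 iterations
sag = a·(cosh(S/(2a)) − 1) = 19.943441·(cosh(1.468277) − 1) = 25.647971
T_max/T_min = cosh(S/(2a)) = 2.286035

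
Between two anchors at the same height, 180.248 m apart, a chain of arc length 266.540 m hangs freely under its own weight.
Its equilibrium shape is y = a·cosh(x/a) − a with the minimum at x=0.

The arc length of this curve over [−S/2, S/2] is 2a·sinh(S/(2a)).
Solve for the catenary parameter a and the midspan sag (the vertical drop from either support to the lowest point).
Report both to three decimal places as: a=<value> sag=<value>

seed: a₀ = √(S³/(24(L−S))) = √(180.248³/(24·86.292)) = 53.175893
iter 1: u=1.694828  f(a)=+1.328e+01  f'(a)=-4.279e+00  a ← 53.175893 − (+1.328e+01/-4.279e+00) = 56.278659
iter 2: u=1.601389  f(a)=+1.251e+00  f'(a)=-3.507e+00  a ← 56.278659 − (+1.251e+00/-3.507e+00) = 56.635242
iter 3: u=1.591306  f(a)=+1.365e-02  f'(a)=-3.431e+00  a ← 56.635242 − (+1.365e-02/-3.431e+00) = 56.639220
iter 4: u=1.591194  f(a)=+1.665e-06  f'(a)=-3.430e+00  a ← 56.639220 − (+1.665e-06/-3.430e+00) = 56.639220
iter 5: u=1.591194  f(a)=+0.000e+00  f'(a)=-3.430e+00  a ← 56.639220 − (+0.000e+00/-3.430e+00) = 56.639220
converged: |Δa| < 1e-12 after 5 iterations
sag = a·(cosh(S/(2a)) − 1) = 56.639220·(cosh(1.591194) − 1) = 88.167182
T_max/T_min = cosh(S/(2a)) = 2.556645

a=56.639 sag=88.167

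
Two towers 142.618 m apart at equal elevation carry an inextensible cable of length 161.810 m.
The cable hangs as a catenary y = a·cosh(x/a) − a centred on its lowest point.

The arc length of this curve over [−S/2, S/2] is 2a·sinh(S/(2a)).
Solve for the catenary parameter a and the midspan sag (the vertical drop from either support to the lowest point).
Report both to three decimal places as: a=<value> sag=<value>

seed: a₀ = √(S³/(24(L−S))) = √(142.618³/(24·19.192)) = 79.358925
iter 1: u=0.898563  f(a)=+7.899e-01  f'(a)=-5.239e-01  a ← 79.358925 − (+7.899e-01/-5.239e-01) = 80.866658
iter 2: u=0.881810  f(a)=+2.307e-02  f'(a)=-4.937e-01  a ← 80.866658 − (+2.307e-02/-4.937e-01) = 80.913393
iter 3: u=0.881300  f(a)=+2.100e-05  f'(a)=-4.928e-01  a ← 80.913393 − (+2.100e-05/-4.928e-01) = 80.913436
iter 4: u=0.881300  f(a)=+1.739e-11  f'(a)=-4.928e-01  a ← 80.913436 − (+1.739e-11/-4.928e-01) = 80.913436
converged: |Δa| < 1e-12 after 4 iterations
sag = a·(cosh(S/(2a)) − 1) = 80.913436·(cosh(0.881300) − 1) = 33.509478
T_max/T_min = cosh(S/(2a)) = 1.414140

a=80.913 sag=33.509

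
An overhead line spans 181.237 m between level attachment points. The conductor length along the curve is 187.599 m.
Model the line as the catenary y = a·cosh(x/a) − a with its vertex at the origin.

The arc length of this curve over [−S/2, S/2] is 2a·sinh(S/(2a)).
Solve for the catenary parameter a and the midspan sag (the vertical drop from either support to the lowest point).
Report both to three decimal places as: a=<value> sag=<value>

a=198.486 sag=21.048

seed: a₀ = √(S³/(24(L−S))) = √(181.237³/(24·6.362)) = 197.454867
iter 1: u=0.458933  f(a)=+6.733e-02  f'(a)=-6.581e-02  a ← 197.454867 − (+6.733e-02/-6.581e-02) = 198.478078
iter 2: u=0.456567  f(a)=+5.270e-04  f'(a)=-6.478e-02  a ← 198.478078 − (+5.270e-04/-6.478e-02) = 198.486213
iter 3: u=0.456548  f(a)=+3.285e-08  f'(a)=-6.477e-02  a ← 198.486213 − (+3.285e-08/-6.477e-02) = 198.486213
iter 4: u=0.456548  f(a)=+2.842e-14  f'(a)=-6.477e-02  a ← 198.486213 − (+2.842e-14/-6.477e-02) = 198.486213
converged: |Δa| < 1e-12 after 4 iterations
sag = a·(cosh(S/(2a)) − 1) = 198.486213·(cosh(0.456548) − 1) = 21.047664
T_max/T_min = cosh(S/(2a)) = 1.106041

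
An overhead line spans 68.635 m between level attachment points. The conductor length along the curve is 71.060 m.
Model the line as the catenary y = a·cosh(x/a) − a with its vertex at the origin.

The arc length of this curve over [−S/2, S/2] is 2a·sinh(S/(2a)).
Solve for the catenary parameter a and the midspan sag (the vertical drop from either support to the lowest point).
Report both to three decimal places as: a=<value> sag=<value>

seed: a₀ = √(S³/(24(L−S))) = √(68.635³/(24·2.425)) = 74.534435
iter 1: u=0.460425  f(a)=+2.583e-02  f'(a)=-6.646e-02  a ← 74.534435 − (+2.583e-02/-6.646e-02) = 74.923148
iter 2: u=0.458036  f(a)=+2.035e-04  f'(a)=-6.542e-02  a ← 74.923148 − (+2.035e-04/-6.542e-02) = 74.926258
iter 3: u=0.458017  f(a)=+1.285e-08  f'(a)=-6.541e-02  a ← 74.926258 − (+1.285e-08/-6.541e-02) = 74.926258
iter 4: u=0.458017  f(a)=+0.000e+00  f'(a)=-6.541e-02  a ← 74.926258 − (+0.000e+00/-6.541e-02) = 74.926258
converged: |Δa| < 1e-12 after 4 iterations
sag = a·(cosh(S/(2a)) − 1) = 74.926258·(cosh(0.458017) − 1) = 7.997352
T_max/T_min = cosh(S/(2a)) = 1.106736

a=74.926 sag=7.997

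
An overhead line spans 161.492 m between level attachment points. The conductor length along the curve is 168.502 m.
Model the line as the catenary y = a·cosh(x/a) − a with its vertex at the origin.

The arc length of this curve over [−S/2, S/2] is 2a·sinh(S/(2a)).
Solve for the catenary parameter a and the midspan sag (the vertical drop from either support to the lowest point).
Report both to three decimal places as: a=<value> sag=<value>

seed: a₀ = √(S³/(24(L−S))) = √(161.492³/(24·7.010)) = 158.220186
iter 1: u=0.510339  f(a)=+9.185e-02  f'(a)=-9.094e-02  a ← 158.220186 − (+9.185e-02/-9.094e-02) = 159.230241
iter 2: u=0.507102  f(a)=+8.870e-04  f'(a)=-8.919e-02  a ← 159.230241 − (+8.870e-04/-8.919e-02) = 159.240187
iter 3: u=0.507070  f(a)=+8.451e-08  f'(a)=-8.917e-02  a ← 159.240187 − (+8.451e-08/-8.917e-02) = 159.240188
iter 4: u=0.507070  f(a)=+0.000e+00  f'(a)=-8.917e-02  a ← 159.240188 − (+0.000e+00/-8.917e-02) = 159.240188
converged: |Δa| < 1e-12 after 4 iterations
sag = a·(cosh(S/(2a)) − 1) = 159.240188·(cosh(0.507070) − 1) = 20.914380
T_max/T_min = cosh(S/(2a)) = 1.131339

a=159.240 sag=20.914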